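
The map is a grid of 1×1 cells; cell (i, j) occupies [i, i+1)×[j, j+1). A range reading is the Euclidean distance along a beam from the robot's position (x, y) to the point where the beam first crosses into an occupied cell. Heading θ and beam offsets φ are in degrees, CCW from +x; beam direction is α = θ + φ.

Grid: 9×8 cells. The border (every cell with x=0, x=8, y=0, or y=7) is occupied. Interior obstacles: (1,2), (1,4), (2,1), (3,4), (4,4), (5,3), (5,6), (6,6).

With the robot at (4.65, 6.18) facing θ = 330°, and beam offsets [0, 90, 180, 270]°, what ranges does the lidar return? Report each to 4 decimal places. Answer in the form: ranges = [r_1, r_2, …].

ranges = [3.8682, 0.7000, 1.6400, 1.3625]

beam 1: φ=0°, α=330°
  cosα=0.8660 sinα=-0.5000 | (4,6) | tMaxX 0.4041 tMaxY 0.3600 | tΔX 1.1547 tΔY 2.0000
    t=0.3600 [y] (4,5)
    t=0.4041 [x] (5,5)
    t=1.5588 [x] (6,5)
    t=2.3600 [y] (6,4)
    t=2.7135 [x] (7,4)
    t=3.8682 [x] (8,4) — stop
  → r_1 = 3.8682
beam 2: φ=90°, α=60°
  cosα=0.5000 sinα=0.8660 | (4,6) | tMaxX 0.7000 tMaxY 0.9469 | tΔX 2.0000 tΔY 1.1547
    t=0.7000 [x] (5,6) — stop
  → r_2 = 0.7000
beam 3: φ=180°, α=150°
  cosα=-0.8660 sinα=0.5000 | (4,6) | tMaxX 0.7506 tMaxY 1.6400 | tΔX 1.1547 tΔY 2.0000
    t=0.7506 [x] (3,6)
    t=1.6400 [y] (3,7) — stop
  → r_3 = 1.6400
beam 4: φ=270°, α=240°
  cosα=-0.5000 sinα=-0.8660 | (4,6) | tMaxX 1.3000 tMaxY 0.2078 | tΔX 2.0000 tΔY 1.1547
    t=0.2078 [y] (4,5)
    t=1.3000 [x] (3,5)
    t=1.3625 [y] (3,4) — stop
  → r_4 = 1.3625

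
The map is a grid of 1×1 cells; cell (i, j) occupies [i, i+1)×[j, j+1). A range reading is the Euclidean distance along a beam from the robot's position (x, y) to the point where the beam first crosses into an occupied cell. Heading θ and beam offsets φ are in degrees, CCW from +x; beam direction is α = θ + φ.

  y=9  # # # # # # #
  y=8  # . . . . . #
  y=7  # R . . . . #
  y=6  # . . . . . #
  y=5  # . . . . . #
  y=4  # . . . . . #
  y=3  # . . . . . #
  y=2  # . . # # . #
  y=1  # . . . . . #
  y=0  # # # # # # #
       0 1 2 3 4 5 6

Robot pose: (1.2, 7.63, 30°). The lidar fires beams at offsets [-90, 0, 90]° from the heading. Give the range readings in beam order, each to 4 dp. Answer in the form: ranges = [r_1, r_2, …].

ranges = [5.3463, 2.7400, 0.4000]

beam 1: φ=-90°, α=300°
  cosα=0.5000 sinα=-0.8660 | (1,7) | tMaxX 1.6000 tMaxY 0.7275 | tΔX 2.0000 tΔY 1.1547
    t=0.7275 [y] (1,6)
    t=1.6000 [x] (2,6)
    t=1.8822 [y] (2,5)
    t=3.0369 [y] (2,4)
    t=3.6000 [x] (3,4)
    t=4.1916 [y] (3,3)
    t=5.3463 [y] (3,2) — stop
  → r_1 = 5.3463
beam 2: φ=0°, α=30°
  cosα=0.8660 sinα=0.5000 | (1,7) | tMaxX 0.9238 tMaxY 0.7400 | tΔX 1.1547 tΔY 2.0000
    t=0.7400 [y] (1,8)
    t=0.9238 [x] (2,8)
    t=2.0785 [x] (3,8)
    t=2.7400 [y] (3,9) — stop
  → r_2 = 2.7400
beam 3: φ=90°, α=120°
  cosα=-0.5000 sinα=0.8660 | (1,7) | tMaxX 0.4000 tMaxY 0.4272 | tΔX 2.0000 tΔY 1.1547
    t=0.4000 [x] (0,7) — stop
  → r_3 = 0.4000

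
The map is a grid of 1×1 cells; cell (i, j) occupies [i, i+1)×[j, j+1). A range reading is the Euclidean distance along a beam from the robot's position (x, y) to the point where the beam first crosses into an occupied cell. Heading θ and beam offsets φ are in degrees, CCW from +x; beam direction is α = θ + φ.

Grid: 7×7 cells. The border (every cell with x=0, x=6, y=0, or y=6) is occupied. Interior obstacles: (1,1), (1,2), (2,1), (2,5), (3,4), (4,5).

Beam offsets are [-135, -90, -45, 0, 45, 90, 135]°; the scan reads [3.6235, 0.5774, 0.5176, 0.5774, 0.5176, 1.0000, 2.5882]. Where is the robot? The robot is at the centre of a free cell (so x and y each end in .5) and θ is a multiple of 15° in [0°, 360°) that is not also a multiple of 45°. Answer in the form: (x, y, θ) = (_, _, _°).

Enumerate (i+0.5, j+0.5, θ) over the 19 free cells and 16 admissible headings. For each, cast all 7 beams and compare to the given ranges.
  (5.5, 4.5, 120°): beam 1 = 0.5176 ≠ 3.6235 ✗
  (3.5, 2.5, 330°): beam 1 = 1.5529 ≠ 3.6235 ✗
  (4.5, 1.5, 345°): beam 1 = 1.0000 ≠ 3.6235 ✗
  (3.5, 3.5, 255°): beam 1 = 0.5774 ≠ 3.6235 ✗
  …
  (3.5, 1.5, 240°): r_1=3.6235, r_2=0.5774, r_3=0.5176, r_4=0.5774, r_5=0.5176, r_6=1.0000, r_7=2.5882 — all match ✓
No second candidate reproduces the full scan.

(x, y, θ) = (3.5, 1.5, 240°)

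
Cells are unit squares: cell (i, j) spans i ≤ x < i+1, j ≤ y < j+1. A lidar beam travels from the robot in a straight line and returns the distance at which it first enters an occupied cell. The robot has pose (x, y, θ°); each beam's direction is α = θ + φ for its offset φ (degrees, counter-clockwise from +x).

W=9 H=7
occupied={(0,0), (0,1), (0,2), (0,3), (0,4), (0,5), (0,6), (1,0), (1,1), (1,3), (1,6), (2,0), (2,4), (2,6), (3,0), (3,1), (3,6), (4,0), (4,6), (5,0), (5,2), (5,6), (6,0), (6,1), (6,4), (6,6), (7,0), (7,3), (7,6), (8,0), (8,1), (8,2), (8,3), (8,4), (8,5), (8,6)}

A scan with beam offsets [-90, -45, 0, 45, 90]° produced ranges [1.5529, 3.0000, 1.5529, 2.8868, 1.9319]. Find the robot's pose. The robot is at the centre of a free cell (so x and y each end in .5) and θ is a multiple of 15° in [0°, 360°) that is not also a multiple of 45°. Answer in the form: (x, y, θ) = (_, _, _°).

Candidates: 27 free-cell centres × 16 headings = 432 poses. Raycast each; keep the one whose scan matches to 4 dp.
  (5.5, 3.5, 285°): beam 1 = 4.6587 ≠ 1.5529 ✗
  (7.5, 4.5, 300°): beam 1 = 0.5774 ≠ 1.5529 ✗
  (7.5, 4.5, 210°): beam 1 = 1.7321 ≠ 1.5529 ✗
  …
  (4.5, 4.5, 195°): r_1=1.5529, r_2=3.0000, r_3=1.5529, r_4=2.8868, r_5=1.9319 — all match ✓
Unique over the lattice → pose = (4.5, 4.5, 195°).

(x, y, θ) = (4.5, 4.5, 195°)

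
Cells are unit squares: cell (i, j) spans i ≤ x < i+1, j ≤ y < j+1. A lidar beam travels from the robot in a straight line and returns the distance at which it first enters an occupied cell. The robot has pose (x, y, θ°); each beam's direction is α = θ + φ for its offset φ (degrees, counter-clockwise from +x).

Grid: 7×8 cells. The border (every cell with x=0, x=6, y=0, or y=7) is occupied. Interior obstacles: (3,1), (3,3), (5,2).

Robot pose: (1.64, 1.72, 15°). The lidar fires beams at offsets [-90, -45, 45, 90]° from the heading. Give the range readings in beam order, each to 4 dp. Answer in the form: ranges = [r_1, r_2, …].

beam 1: φ=-90°, α=285°
  direction (0.2588, -0.9659); cell (1,1); t to first gridline: x 1.3909, y 0.7454 (then +3.8637 / +1.0353)
    (1,0) via y @ 0.7454  # hit
  → r_1 = 0.7454
beam 2: φ=-45°, α=330°
  direction (0.8660, -0.5000); cell (1,1); t to first gridline: x 0.4157, y 1.4400 (then +1.1547 / +2.0000)
    (2,1) via x @ 0.4157
    (2,0) via y @ 1.4400  # hit
  → r_2 = 1.4400
beam 3: φ=45°, α=60°
  direction (0.5000, 0.8660); cell (1,1); t to first gridline: x 0.7200, y 0.3233 (then +2.0000 / +1.1547)
    (1,2) via y @ 0.3233
    (2,2) via x @ 0.7200
    (2,3) via y @ 1.4780
    (2,4) via y @ 2.6327
    (3,4) via x @ 2.7200
    (3,5) via y @ 3.7874
    (4,5) via x @ 4.7200
    (4,6) via y @ 4.9421
    (4,7) via y @ 6.0968  # hit
  → r_3 = 6.0968
beam 4: φ=90°, α=105°
  direction (-0.2588, 0.9659); cell (1,1); t to first gridline: x 2.4728, y 0.2899 (then +3.8637 / +1.0353)
    (1,2) via y @ 0.2899
    (1,3) via y @ 1.3252
    (1,4) via y @ 2.3604
    (0,4) via x @ 2.4728  # hit
  → r_4 = 2.4728

ranges = [0.7454, 1.4400, 6.0968, 2.4728]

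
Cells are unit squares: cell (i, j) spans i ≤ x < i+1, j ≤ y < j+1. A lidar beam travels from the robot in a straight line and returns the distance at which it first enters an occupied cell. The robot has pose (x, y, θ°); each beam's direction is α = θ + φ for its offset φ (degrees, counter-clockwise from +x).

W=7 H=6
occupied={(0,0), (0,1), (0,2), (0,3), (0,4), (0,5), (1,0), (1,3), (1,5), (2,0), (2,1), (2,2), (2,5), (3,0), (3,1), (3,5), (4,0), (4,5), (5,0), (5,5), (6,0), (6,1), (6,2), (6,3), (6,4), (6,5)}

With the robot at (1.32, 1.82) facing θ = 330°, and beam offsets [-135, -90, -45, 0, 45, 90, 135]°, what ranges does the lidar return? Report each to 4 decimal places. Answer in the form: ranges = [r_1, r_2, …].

ranges = [0.3313, 0.6400, 0.8489, 0.7852, 0.7040, 1.3600, 1.2216]

beam 1: φ=-135°, α=195°
  cosα=-0.9659 sinα=-0.2588 | (1,1) | tMaxX 0.3313 tMaxY 3.1682 | tΔX 1.0353 tΔY 3.8637
    t=0.3313 [x] (0,1) — stop
  → r_1 = 0.3313
beam 2: φ=-90°, α=240°
  cosα=-0.5000 sinα=-0.8660 | (1,1) | tMaxX 0.6400 tMaxY 0.9469 | tΔX 2.0000 tΔY 1.1547
    t=0.6400 [x] (0,1) — stop
  → r_2 = 0.6400
beam 3: φ=-45°, α=285°
  cosα=0.2588 sinα=-0.9659 | (1,1) | tMaxX 2.6273 tMaxY 0.8489 | tΔX 3.8637 tΔY 1.0353
    t=0.8489 [y] (1,0) — stop
  → r_3 = 0.8489
beam 4: φ=0°, α=330°
  cosα=0.8660 sinα=-0.5000 | (1,1) | tMaxX 0.7852 tMaxY 1.6400 | tΔX 1.1547 tΔY 2.0000
    t=0.7852 [x] (2,1) — stop
  → r_4 = 0.7852
beam 5: φ=45°, α=15°
  cosα=0.9659 sinα=0.2588 | (1,1) | tMaxX 0.7040 tMaxY 0.6955 | tΔX 1.0353 tΔY 3.8637
    t=0.6955 [y] (1,2)
    t=0.7040 [x] (2,2) — stop
  → r_5 = 0.7040
beam 6: φ=90°, α=60°
  cosα=0.5000 sinα=0.8660 | (1,1) | tMaxX 1.3600 tMaxY 0.2078 | tΔX 2.0000 tΔY 1.1547
    t=0.2078 [y] (1,2)
    t=1.3600 [x] (2,2) — stop
  → r_6 = 1.3600
beam 7: φ=135°, α=105°
  cosα=-0.2588 sinα=0.9659 | (1,1) | tMaxX 1.2364 tMaxY 0.1863 | tΔX 3.8637 tΔY 1.0353
    t=0.1863 [y] (1,2)
    t=1.2216 [y] (1,3) — stop
  → r_7 = 1.2216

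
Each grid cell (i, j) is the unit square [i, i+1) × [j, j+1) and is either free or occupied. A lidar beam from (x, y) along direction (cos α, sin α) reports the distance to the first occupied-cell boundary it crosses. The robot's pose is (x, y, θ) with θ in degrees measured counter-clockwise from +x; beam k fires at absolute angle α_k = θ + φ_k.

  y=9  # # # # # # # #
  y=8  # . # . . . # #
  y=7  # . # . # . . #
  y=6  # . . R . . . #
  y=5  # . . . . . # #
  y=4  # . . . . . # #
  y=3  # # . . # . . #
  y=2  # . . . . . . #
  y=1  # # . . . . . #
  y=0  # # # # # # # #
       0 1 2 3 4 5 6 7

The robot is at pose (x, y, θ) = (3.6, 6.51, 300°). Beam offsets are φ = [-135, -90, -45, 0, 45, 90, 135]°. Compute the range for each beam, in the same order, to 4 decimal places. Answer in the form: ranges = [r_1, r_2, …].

beam 1: φ=-135°, α=165°
  dir = (cos 165°, sin 165°) = (-0.9659, 0.2588); from cell (3,6)
  next x-line at t=0.6212, next y-line at t=1.8932; Δt_x=1.0353, Δt_y=3.8637
    x: enter (2,6) at t=0.6212
    x: enter (1,6) at t=1.6564
    y: enter (1,7) at t=1.8932
    x: enter (0,7) at t=2.6917 ← occupied
  → r_1 = 2.6917
beam 2: φ=-90°, α=210°
  dir = (cos 210°, sin 210°) = (-0.8660, -0.5000); from cell (3,6)
  next x-line at t=0.6928, next y-line at t=1.0200; Δt_x=1.1547, Δt_y=2.0000
    x: enter (2,6) at t=0.6928
    y: enter (2,5) at t=1.0200
    x: enter (1,5) at t=1.8475
    x: enter (0,5) at t=3.0022 ← occupied
  → r_2 = 3.0022
beam 3: φ=-45°, α=255°
  dir = (cos 255°, sin 255°) = (-0.2588, -0.9659); from cell (3,6)
  next x-line at t=2.3182, next y-line at t=0.5280; Δt_x=3.8637, Δt_y=1.0353
    y: enter (3,5) at t=0.5280
    y: enter (3,4) at t=1.5633
    x: enter (2,4) at t=2.3182
    y: enter (2,3) at t=2.5985
    y: enter (2,2) at t=3.6338
    y: enter (2,1) at t=4.6691
    y: enter (2,0) at t=5.7044 ← occupied
  → r_3 = 5.7044
beam 4: φ=0°, α=300°
  dir = (cos 300°, sin 300°) = (0.5000, -0.8660); from cell (3,6)
  next x-line at t=0.8000, next y-line at t=0.5889; Δt_x=2.0000, Δt_y=1.1547
    y: enter (3,5) at t=0.5889
    x: enter (4,5) at t=0.8000
    y: enter (4,4) at t=1.7436
    x: enter (5,4) at t=2.8000
    y: enter (5,3) at t=2.8983
    y: enter (5,2) at t=4.0530
    x: enter (6,2) at t=4.8000
    y: enter (6,1) at t=5.2077
    y: enter (6,0) at t=6.3624 ← occupied
  → r_4 = 6.3624
beam 5: φ=45°, α=345°
  dir = (cos 345°, sin 345°) = (0.9659, -0.2588); from cell (3,6)
  next x-line at t=0.4141, next y-line at t=1.9705; Δt_x=1.0353, Δt_y=3.8637
    x: enter (4,6) at t=0.4141
    x: enter (5,6) at t=1.4494
    y: enter (5,5) at t=1.9705
    x: enter (6,5) at t=2.4847 ← occupied
  → r_5 = 2.4847
beam 6: φ=90°, α=30°
  dir = (cos 30°, sin 30°) = (0.8660, 0.5000); from cell (3,6)
  next x-line at t=0.4619, next y-line at t=0.9800; Δt_x=1.1547, Δt_y=2.0000
    x: enter (4,6) at t=0.4619
    y: enter (4,7) at t=0.9800 ← occupied
  → r_6 = 0.9800
beam 7: φ=135°, α=75°
  dir = (cos 75°, sin 75°) = (0.2588, 0.9659); from cell (3,6)
  next x-line at t=1.5455, next y-line at t=0.5073; Δt_x=3.8637, Δt_y=1.0353
    y: enter (3,7) at t=0.5073
    y: enter (3,8) at t=1.5426
    x: enter (4,8) at t=1.5455
    y: enter (4,9) at t=2.5778 ← occupied
  → r_7 = 2.5778

ranges = [2.6917, 3.0022, 5.7044, 6.3624, 2.4847, 0.9800, 2.5778]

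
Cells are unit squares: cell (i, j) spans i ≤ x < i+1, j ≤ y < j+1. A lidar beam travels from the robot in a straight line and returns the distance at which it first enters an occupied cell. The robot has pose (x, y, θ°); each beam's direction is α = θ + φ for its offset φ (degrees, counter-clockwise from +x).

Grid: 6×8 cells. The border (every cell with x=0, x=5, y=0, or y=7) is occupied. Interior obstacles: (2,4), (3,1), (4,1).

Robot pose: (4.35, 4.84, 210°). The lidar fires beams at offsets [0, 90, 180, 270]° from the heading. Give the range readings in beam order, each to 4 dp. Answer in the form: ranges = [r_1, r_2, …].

beam 1: φ=0°, α=210°
  d=(-0.8660,-0.5000)  start (4,4)  tX=0.4041 tY=1.6800  stride 1/|dx|=1.1547 1/|dy|=2.0000
    cross x-line → (3,4), t=0.4041
    cross x-line → (2,4), t=1.5588 (wall)
  → r_1 = 1.5588
beam 2: φ=90°, α=300°
  d=(0.5000,-0.8660)  start (4,4)  tX=1.3000 tY=0.9699  stride 1/|dx|=2.0000 1/|dy|=1.1547
    cross y-line → (4,3), t=0.9699
    cross x-line → (5,3), t=1.3000 (wall)
  → r_2 = 1.3000
beam 3: φ=180°, α=30°
  d=(0.8660,0.5000)  start (4,4)  tX=0.7506 tY=0.3200  stride 1/|dx|=1.1547 1/|dy|=2.0000
    cross y-line → (4,5), t=0.3200
    cross x-line → (5,5), t=0.7506 (wall)
  → r_3 = 0.7506
beam 4: φ=270°, α=120°
  d=(-0.5000,0.8660)  start (4,4)  tX=0.7000 tY=0.1848  stride 1/|dx|=2.0000 1/|dy|=1.1547
    cross y-line → (4,5), t=0.1848
    cross x-line → (3,5), t=0.7000
    cross y-line → (3,6), t=1.3395
    cross y-line → (3,7), t=2.4942 (wall)
  → r_4 = 2.4942

ranges = [1.5588, 1.3000, 0.7506, 2.4942]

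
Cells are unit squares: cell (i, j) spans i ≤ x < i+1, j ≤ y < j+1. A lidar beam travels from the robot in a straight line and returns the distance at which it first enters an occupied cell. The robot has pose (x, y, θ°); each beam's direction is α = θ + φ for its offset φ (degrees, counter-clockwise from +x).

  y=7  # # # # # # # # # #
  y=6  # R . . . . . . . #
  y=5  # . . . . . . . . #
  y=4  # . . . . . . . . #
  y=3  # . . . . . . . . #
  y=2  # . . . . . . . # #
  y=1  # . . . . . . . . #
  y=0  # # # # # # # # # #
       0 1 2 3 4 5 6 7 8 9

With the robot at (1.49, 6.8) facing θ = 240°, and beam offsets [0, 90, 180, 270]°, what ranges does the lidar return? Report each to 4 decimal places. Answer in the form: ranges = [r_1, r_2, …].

beam 1: φ=0°, α=240°
  direction (-0.5000, -0.8660); cell (1,6); t to first gridline: x 0.9800, y 0.9238 (then +2.0000 / +1.1547)
    (1,5) via y @ 0.9238
    (0,5) via x @ 0.9800  # hit
  → r_1 = 0.9800
beam 2: φ=90°, α=330°
  direction (0.8660, -0.5000); cell (1,6); t to first gridline: x 0.5889, y 1.6000 (then +1.1547 / +2.0000)
    (2,6) via x @ 0.5889
    (2,5) via y @ 1.6000
    (3,5) via x @ 1.7436
    (4,5) via x @ 2.8983
    (4,4) via y @ 3.6000
    (5,4) via x @ 4.0530
    (6,4) via x @ 5.2077
    (6,3) via y @ 5.6000
    (7,3) via x @ 6.3624
    (8,3) via x @ 7.5171
    (8,2) via y @ 7.6000  # hit
  → r_2 = 7.6000
beam 3: φ=180°, α=60°
  direction (0.5000, 0.8660); cell (1,6); t to first gridline: x 1.0200, y 0.2309 (then +2.0000 / +1.1547)
    (1,7) via y @ 0.2309  # hit
  → r_3 = 0.2309
beam 4: φ=270°, α=150°
  direction (-0.8660, 0.5000); cell (1,6); t to first gridline: x 0.5658, y 0.4000 (then +1.1547 / +2.0000)
    (1,7) via y @ 0.4000  # hit
  → r_4 = 0.4000

ranges = [0.9800, 7.6000, 0.2309, 0.4000]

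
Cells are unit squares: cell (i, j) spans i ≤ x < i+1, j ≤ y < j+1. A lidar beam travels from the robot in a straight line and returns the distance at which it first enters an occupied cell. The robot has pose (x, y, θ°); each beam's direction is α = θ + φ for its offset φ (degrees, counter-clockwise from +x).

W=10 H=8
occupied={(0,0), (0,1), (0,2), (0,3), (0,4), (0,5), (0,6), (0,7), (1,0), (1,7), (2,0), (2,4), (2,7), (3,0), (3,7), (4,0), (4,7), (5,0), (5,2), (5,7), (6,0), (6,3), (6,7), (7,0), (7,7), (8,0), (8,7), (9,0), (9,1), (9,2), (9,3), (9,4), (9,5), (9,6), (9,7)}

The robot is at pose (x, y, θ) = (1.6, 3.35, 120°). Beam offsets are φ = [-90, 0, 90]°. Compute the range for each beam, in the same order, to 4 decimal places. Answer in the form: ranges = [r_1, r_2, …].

beam 1: φ=-90°, α=30°
  d=(0.8660,0.5000)  start (1,3)  tX=0.4619 tY=1.3000  stride 1/|dx|=1.1547 1/|dy|=2.0000
    cross x-line → (2,3), t=0.4619
    cross y-line → (2,4), t=1.3000 (wall)
  → r_1 = 1.3000
beam 2: φ=0°, α=120°
  d=(-0.5000,0.8660)  start (1,3)  tX=1.2000 tY=0.7506  stride 1/|dx|=2.0000 1/|dy|=1.1547
    cross y-line → (1,4), t=0.7506
    cross x-line → (0,4), t=1.2000 (wall)
  → r_2 = 1.2000
beam 3: φ=90°, α=210°
  d=(-0.8660,-0.5000)  start (1,3)  tX=0.6928 tY=0.7000  stride 1/|dx|=1.1547 1/|dy|=2.0000
    cross x-line → (0,3), t=0.6928 (wall)
  → r_3 = 0.6928

ranges = [1.3000, 1.2000, 0.6928]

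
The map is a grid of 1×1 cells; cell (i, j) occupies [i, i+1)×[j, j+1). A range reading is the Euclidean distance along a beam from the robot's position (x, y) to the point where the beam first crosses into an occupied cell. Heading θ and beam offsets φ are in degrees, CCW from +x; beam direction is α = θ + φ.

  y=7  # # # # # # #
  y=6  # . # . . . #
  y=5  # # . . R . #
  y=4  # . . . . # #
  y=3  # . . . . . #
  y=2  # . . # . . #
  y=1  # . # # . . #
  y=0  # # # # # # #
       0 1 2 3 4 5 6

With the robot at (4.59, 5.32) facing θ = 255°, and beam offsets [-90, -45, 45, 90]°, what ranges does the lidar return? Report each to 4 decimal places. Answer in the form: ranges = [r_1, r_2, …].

ranges = [2.6273, 4.1454, 0.8200, 1.2364]

beam 1: φ=-90°, α=165°
  direction (-0.9659, 0.2588); cell (4,5); t to first gridline: x 0.6108, y 2.6273 (then +1.0353 / +3.8637)
    (3,5) via x @ 0.6108
    (2,5) via x @ 1.6461
    (2,6) via y @ 2.6273  # hit
  → r_1 = 2.6273
beam 2: φ=-45°, α=210°
  direction (-0.8660, -0.5000); cell (4,5); t to first gridline: x 0.6813, y 0.6400 (then +1.1547 / +2.0000)
    (4,4) via y @ 0.6400
    (3,4) via x @ 0.6813
    (2,4) via x @ 1.8360
    (2,3) via y @ 2.6400
    (1,3) via x @ 2.9907
    (0,3) via x @ 4.1454  # hit
  → r_2 = 4.1454
beam 3: φ=45°, α=300°
  direction (0.5000, -0.8660); cell (4,5); t to first gridline: x 0.8200, y 0.3695 (then +2.0000 / +1.1547)
    (4,4) via y @ 0.3695
    (5,4) via x @ 0.8200  # hit
  → r_3 = 0.8200
beam 4: φ=90°, α=345°
  direction (0.9659, -0.2588); cell (4,5); t to first gridline: x 0.4245, y 1.2364 (then +1.0353 / +3.8637)
    (5,5) via x @ 0.4245
    (5,4) via y @ 1.2364  # hit
  → r_4 = 1.2364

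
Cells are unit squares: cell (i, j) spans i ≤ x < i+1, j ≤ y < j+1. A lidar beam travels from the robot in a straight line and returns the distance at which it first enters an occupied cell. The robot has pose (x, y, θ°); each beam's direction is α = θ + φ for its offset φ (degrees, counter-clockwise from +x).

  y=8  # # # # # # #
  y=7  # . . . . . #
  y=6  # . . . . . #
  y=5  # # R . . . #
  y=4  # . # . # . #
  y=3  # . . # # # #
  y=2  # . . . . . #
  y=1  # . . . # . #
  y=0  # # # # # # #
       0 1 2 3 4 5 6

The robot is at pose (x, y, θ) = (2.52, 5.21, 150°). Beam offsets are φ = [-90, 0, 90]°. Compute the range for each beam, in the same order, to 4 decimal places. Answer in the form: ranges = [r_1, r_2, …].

beam 1: φ=-90°, α=60°
  d=(0.5000,0.8660)  start (2,5)  tX=0.9600 tY=0.9122  stride 1/|dx|=2.0000 1/|dy|=1.1547
    cross y-line → (2,6), t=0.9122
    cross x-line → (3,6), t=0.9600
    cross y-line → (3,7), t=2.0669
    cross x-line → (4,7), t=2.9600
    cross y-line → (4,8), t=3.2216 (wall)
  → r_1 = 3.2216
beam 2: φ=0°, α=150°
  d=(-0.8660,0.5000)  start (2,5)  tX=0.6004 tY=1.5800  stride 1/|dx|=1.1547 1/|dy|=2.0000
    cross x-line → (1,5), t=0.6004 (wall)
  → r_2 = 0.6004
beam 3: φ=90°, α=240°
  d=(-0.5000,-0.8660)  start (2,5)  tX=1.0400 tY=0.2425  stride 1/|dx|=2.0000 1/|dy|=1.1547
    cross y-line → (2,4), t=0.2425 (wall)
  → r_3 = 0.2425

ranges = [3.2216, 0.6004, 0.2425]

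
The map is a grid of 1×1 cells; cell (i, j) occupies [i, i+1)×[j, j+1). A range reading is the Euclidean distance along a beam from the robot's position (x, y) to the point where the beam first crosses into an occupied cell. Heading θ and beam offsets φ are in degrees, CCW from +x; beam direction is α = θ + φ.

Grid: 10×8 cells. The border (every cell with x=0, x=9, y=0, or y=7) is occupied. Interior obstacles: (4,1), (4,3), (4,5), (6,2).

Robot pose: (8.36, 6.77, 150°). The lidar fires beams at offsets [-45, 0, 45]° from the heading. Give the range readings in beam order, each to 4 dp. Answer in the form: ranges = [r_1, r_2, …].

beam 1: φ=-45°, α=105°
  direction (-0.2588, 0.9659); cell (8,6); t to first gridline: x 1.3909, y 0.2381 (then +3.8637 / +1.0353)
    (8,7) via y @ 0.2381  # hit
  → r_1 = 0.2381
beam 2: φ=0°, α=150°
  direction (-0.8660, 0.5000); cell (8,6); t to first gridline: x 0.4157, y 0.4600 (then +1.1547 / +2.0000)
    (7,6) via x @ 0.4157
    (7,7) via y @ 0.4600  # hit
  → r_2 = 0.4600
beam 3: φ=45°, α=195°
  direction (-0.9659, -0.2588); cell (8,6); t to first gridline: x 0.3727, y 2.9751 (then +1.0353 / +3.8637)
    (7,6) via x @ 0.3727
    (6,6) via x @ 1.4080
    (5,6) via x @ 2.4433
    (5,5) via y @ 2.9751
    (4,5) via x @ 3.4785  # hit
  → r_3 = 3.4785

ranges = [0.2381, 0.4600, 3.4785]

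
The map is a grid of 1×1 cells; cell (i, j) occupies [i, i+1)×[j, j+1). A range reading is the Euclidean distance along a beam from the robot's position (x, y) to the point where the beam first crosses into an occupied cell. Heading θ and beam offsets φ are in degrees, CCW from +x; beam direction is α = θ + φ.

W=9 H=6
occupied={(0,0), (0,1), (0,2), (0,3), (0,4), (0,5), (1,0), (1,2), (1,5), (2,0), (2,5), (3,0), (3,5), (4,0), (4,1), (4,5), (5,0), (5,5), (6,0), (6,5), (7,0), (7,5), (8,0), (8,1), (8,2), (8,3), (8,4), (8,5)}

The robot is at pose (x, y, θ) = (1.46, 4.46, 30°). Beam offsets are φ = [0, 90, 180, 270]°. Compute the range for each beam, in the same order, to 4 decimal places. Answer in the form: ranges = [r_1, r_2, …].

ranges = [1.0800, 0.6235, 0.5312, 3.9953]

beam 1: φ=0°, α=30°
  d=(0.8660,0.5000)  start (1,4)  tX=0.6235 tY=1.0800  stride 1/|dx|=1.1547 1/|dy|=2.0000
    cross x-line → (2,4), t=0.6235
    cross y-line → (2,5), t=1.0800 (wall)
  → r_1 = 1.0800
beam 2: φ=90°, α=120°
  d=(-0.5000,0.8660)  start (1,4)  tX=0.9200 tY=0.6235  stride 1/|dx|=2.0000 1/|dy|=1.1547
    cross y-line → (1,5), t=0.6235 (wall)
  → r_2 = 0.6235
beam 3: φ=180°, α=210°
  d=(-0.8660,-0.5000)  start (1,4)  tX=0.5312 tY=0.9200  stride 1/|dx|=1.1547 1/|dy|=2.0000
    cross x-line → (0,4), t=0.5312 (wall)
  → r_3 = 0.5312
beam 4: φ=270°, α=300°
  d=(0.5000,-0.8660)  start (1,4)  tX=1.0800 tY=0.5312  stride 1/|dx|=2.0000 1/|dy|=1.1547
    cross y-line → (1,3), t=0.5312
    cross x-line → (2,3), t=1.0800
    cross y-line → (2,2), t=1.6859
    cross y-line → (2,1), t=2.8406
    cross x-line → (3,1), t=3.0800
    cross y-line → (3,0), t=3.9953 (wall)
  → r_4 = 3.9953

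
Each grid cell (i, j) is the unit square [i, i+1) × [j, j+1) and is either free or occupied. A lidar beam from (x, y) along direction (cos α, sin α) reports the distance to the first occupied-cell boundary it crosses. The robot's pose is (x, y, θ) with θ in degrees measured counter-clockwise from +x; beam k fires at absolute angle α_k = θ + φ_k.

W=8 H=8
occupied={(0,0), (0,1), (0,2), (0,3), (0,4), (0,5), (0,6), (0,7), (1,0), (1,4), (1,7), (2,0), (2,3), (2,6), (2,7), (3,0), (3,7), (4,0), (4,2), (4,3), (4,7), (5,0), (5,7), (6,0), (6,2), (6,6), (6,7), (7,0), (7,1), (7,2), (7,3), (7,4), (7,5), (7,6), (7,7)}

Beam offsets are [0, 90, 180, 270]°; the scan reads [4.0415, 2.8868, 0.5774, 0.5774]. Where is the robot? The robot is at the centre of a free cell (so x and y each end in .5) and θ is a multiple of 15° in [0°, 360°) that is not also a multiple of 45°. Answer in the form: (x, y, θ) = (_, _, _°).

(x, y, θ) = (2.5, 4.5, 30°)

Candidates: 29 free-cell centres × 16 headings = 464 poses. Raycast each; keep the one whose scan matches to 4 dp.
  (4.5, 4.5, 105°): beam 1 = 2.5882 ≠ 4.0415 ✗
  (3.5, 6.5, 255°): beam 1 = 2.5882 ≠ 4.0415 ✗
  (6.5, 3.5, 75°): beam 1 = 1.9319 ≠ 4.0415 ✗
  (6.5, 3.5, 15°): beam 1 = 0.5176 ≠ 4.0415 ✗
  …
  (2.5, 4.5, 30°): r_1=4.0415, r_2=2.8868, r_3=0.5774, r_4=0.5774 — all match ✓
Unique over the lattice → pose = (2.5, 4.5, 30°).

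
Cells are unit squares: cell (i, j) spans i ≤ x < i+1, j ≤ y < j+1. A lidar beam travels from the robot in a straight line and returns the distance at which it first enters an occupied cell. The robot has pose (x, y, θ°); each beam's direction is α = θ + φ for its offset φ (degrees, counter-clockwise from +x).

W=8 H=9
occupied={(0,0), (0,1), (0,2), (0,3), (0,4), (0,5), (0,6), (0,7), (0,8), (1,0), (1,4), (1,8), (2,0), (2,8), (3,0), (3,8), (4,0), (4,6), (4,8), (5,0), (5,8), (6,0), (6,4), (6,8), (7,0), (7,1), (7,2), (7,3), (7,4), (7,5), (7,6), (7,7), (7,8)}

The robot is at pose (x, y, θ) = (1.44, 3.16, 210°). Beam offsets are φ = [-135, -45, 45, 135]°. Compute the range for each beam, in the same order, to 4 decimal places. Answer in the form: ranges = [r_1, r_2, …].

beam 1: φ=-135°, α=75°
  d=(0.2588,0.9659)  start (1,3)  tX=2.1637 tY=0.8696  stride 1/|dx|=3.8637 1/|dy|=1.0353
    cross y-line → (1,4), t=0.8696 (wall)
  → r_1 = 0.8696
beam 2: φ=-45°, α=165°
  d=(-0.9659,0.2588)  start (1,3)  tX=0.4555 tY=3.2455  stride 1/|dx|=1.0353 1/|dy|=3.8637
    cross x-line → (0,3), t=0.4555 (wall)
  → r_2 = 0.4555
beam 3: φ=45°, α=255°
  d=(-0.2588,-0.9659)  start (1,3)  tX=1.7000 tY=0.1656  stride 1/|dx|=3.8637 1/|dy|=1.0353
    cross y-line → (1,2), t=0.1656
    cross y-line → (1,1), t=1.2009
    cross x-line → (0,1), t=1.7000 (wall)
  → r_3 = 1.7000
beam 4: φ=135°, α=345°
  d=(0.9659,-0.2588)  start (1,3)  tX=0.5798 tY=0.6182  stride 1/|dx|=1.0353 1/|dy|=3.8637
    cross x-line → (2,3), t=0.5798
    cross y-line → (2,2), t=0.6182
    cross x-line → (3,2), t=1.6150
    cross x-line → (4,2), t=2.6503
    cross x-line → (5,2), t=3.6856
    cross y-line → (5,1), t=4.4819
    cross x-line → (6,1), t=4.7209
    cross x-line → (7,1), t=5.7561 (wall)
  → r_4 = 5.7561

ranges = [0.8696, 0.4555, 1.7000, 5.7561]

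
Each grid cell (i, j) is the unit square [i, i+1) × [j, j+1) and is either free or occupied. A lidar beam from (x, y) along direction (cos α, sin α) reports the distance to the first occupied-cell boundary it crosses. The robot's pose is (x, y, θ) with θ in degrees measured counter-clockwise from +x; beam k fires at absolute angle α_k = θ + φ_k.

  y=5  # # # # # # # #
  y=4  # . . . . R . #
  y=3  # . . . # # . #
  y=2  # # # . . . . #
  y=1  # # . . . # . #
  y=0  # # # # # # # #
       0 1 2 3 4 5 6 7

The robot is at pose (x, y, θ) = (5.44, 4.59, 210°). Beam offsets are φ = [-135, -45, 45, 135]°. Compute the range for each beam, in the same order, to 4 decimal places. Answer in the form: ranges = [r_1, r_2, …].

ranges = [0.4245, 1.5841, 0.6108, 1.6150]

beam 1: φ=-135°, α=75°
  direction (0.2588, 0.9659); cell (5,4); t to first gridline: x 2.1637, y 0.4245 (then +3.8637 / +1.0353)
    (5,5) via y @ 0.4245  # hit
  → r_1 = 0.4245
beam 2: φ=-45°, α=165°
  direction (-0.9659, 0.2588); cell (5,4); t to first gridline: x 0.4555, y 1.5841 (then +1.0353 / +3.8637)
    (4,4) via x @ 0.4555
    (3,4) via x @ 1.4908
    (3,5) via y @ 1.5841  # hit
  → r_2 = 1.5841
beam 3: φ=45°, α=255°
  direction (-0.2588, -0.9659); cell (5,4); t to first gridline: x 1.7000, y 0.6108 (then +3.8637 / +1.0353)
    (5,3) via y @ 0.6108  # hit
  → r_3 = 0.6108
beam 4: φ=135°, α=345°
  direction (0.9659, -0.2588); cell (5,4); t to first gridline: x 0.5798, y 2.2796 (then +1.0353 / +3.8637)
    (6,4) via x @ 0.5798
    (7,4) via x @ 1.6150  # hit
  → r_4 = 1.6150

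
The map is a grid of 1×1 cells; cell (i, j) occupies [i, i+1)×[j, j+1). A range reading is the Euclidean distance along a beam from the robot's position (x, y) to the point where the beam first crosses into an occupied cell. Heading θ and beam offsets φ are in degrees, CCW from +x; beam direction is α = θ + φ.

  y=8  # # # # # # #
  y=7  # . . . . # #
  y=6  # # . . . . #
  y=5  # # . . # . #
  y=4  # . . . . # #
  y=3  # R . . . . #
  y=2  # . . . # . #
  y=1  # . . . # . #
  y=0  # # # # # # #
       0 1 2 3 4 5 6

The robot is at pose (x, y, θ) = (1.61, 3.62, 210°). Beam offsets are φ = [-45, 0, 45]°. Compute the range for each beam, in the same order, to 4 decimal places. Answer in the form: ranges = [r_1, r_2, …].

ranges = [0.6315, 0.7044, 2.3569]

beam 1: φ=-45°, α=165°
  direction (-0.9659, 0.2588); cell (1,3); t to first gridline: x 0.6315, y 1.4682 (then +1.0353 / +3.8637)
    (0,3) via x @ 0.6315  # hit
  → r_1 = 0.6315
beam 2: φ=0°, α=210°
  direction (-0.8660, -0.5000); cell (1,3); t to first gridline: x 0.7044, y 1.2400 (then +1.1547 / +2.0000)
    (0,3) via x @ 0.7044  # hit
  → r_2 = 0.7044
beam 3: φ=45°, α=255°
  direction (-0.2588, -0.9659); cell (1,3); t to first gridline: x 2.3569, y 0.6419 (then +3.8637 / +1.0353)
    (1,2) via y @ 0.6419
    (1,1) via y @ 1.6771
    (0,1) via x @ 2.3569  # hit
  → r_3 = 2.3569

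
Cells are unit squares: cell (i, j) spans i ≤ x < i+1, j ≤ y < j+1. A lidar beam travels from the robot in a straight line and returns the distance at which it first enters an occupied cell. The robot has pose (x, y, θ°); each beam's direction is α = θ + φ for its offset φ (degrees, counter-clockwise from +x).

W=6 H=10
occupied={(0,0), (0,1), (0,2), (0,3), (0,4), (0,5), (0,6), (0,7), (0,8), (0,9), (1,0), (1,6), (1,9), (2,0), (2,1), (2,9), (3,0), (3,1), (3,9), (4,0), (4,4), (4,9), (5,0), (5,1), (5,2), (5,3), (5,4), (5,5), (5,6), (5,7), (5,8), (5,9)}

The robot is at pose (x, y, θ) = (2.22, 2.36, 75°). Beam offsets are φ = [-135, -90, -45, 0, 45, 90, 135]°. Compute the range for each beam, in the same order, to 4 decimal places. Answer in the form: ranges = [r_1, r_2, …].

beam 1: φ=-135°, α=300°
  direction (0.5000, -0.8660); cell (2,2); t to first gridline: x 1.5600, y 0.4157 (then +2.0000 / +1.1547)
    (2,1) via y @ 0.4157  # hit
  → r_1 = 0.4157
beam 2: φ=-90°, α=345°
  direction (0.9659, -0.2588); cell (2,2); t to first gridline: x 0.8075, y 1.3909 (then +1.0353 / +3.8637)
    (3,2) via x @ 0.8075
    (3,1) via y @ 1.3909  # hit
  → r_2 = 1.3909
beam 3: φ=-45°, α=30°
  direction (0.8660, 0.5000); cell (2,2); t to first gridline: x 0.9007, y 1.2800 (then +1.1547 / +2.0000)
    (3,2) via x @ 0.9007
    (3,3) via y @ 1.2800
    (4,3) via x @ 2.0554
    (5,3) via x @ 3.2101  # hit
  → r_3 = 3.2101
beam 4: φ=0°, α=75°
  direction (0.2588, 0.9659); cell (2,2); t to first gridline: x 3.0137, y 0.6626 (then +3.8637 / +1.0353)
    (2,3) via y @ 0.6626
    (2,4) via y @ 1.6979
    (2,5) via y @ 2.7331
    (3,5) via x @ 3.0137
    (3,6) via y @ 3.7684
    (3,7) via y @ 4.8037
    (3,8) via y @ 5.8390
    (3,9) via y @ 6.8742  # hit
  → r_4 = 6.8742
beam 5: φ=45°, α=120°
  direction (-0.5000, 0.8660); cell (2,2); t to first gridline: x 0.4400, y 0.7390 (then +2.0000 / +1.1547)
    (1,2) via x @ 0.4400
    (1,3) via y @ 0.7390
    (1,4) via y @ 1.8937
    (0,4) via x @ 2.4400  # hit
  → r_5 = 2.4400
beam 6: φ=90°, α=165°
  direction (-0.9659, 0.2588); cell (2,2); t to first gridline: x 0.2278, y 2.4728 (then +1.0353 / +3.8637)
    (1,2) via x @ 0.2278
    (0,2) via x @ 1.2630  # hit
  → r_6 = 1.2630
beam 7: φ=135°, α=210°
  direction (-0.8660, -0.5000); cell (2,2); t to first gridline: x 0.2540, y 0.7200 (then +1.1547 / +2.0000)
    (1,2) via x @ 0.2540
    (1,1) via y @ 0.7200
    (0,1) via x @ 1.4087  # hit
  → r_7 = 1.4087

ranges = [0.4157, 1.3909, 3.2101, 6.8742, 2.4400, 1.2630, 1.4087]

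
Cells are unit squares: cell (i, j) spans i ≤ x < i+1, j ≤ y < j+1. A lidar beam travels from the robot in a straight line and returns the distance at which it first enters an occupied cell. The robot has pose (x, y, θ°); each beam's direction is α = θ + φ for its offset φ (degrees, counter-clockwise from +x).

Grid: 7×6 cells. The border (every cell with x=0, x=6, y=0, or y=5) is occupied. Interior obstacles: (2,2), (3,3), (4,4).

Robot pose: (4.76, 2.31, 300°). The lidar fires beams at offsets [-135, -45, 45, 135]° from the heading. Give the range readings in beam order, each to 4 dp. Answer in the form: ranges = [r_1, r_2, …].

ranges = [1.8221, 1.3562, 1.2837, 2.7849]

beam 1: φ=-135°, α=165°
  dir = (cos 165°, sin 165°) = (-0.9659, 0.2588); from cell (4,2)
  next x-line at t=0.7868, next y-line at t=2.6660; Δt_x=1.0353, Δt_y=3.8637
    x: enter (3,2) at t=0.7868
    x: enter (2,2) at t=1.8221 ← occupied
  → r_1 = 1.8221
beam 2: φ=-45°, α=255°
  dir = (cos 255°, sin 255°) = (-0.2588, -0.9659); from cell (4,2)
  next x-line at t=2.9364, next y-line at t=0.3209; Δt_x=3.8637, Δt_y=1.0353
    y: enter (4,1) at t=0.3209
    y: enter (4,0) at t=1.3562 ← occupied
  → r_2 = 1.3562
beam 3: φ=45°, α=345°
  dir = (cos 345°, sin 345°) = (0.9659, -0.2588); from cell (4,2)
  next x-line at t=0.2485, next y-line at t=1.1977; Δt_x=1.0353, Δt_y=3.8637
    x: enter (5,2) at t=0.2485
    y: enter (5,1) at t=1.1977
    x: enter (6,1) at t=1.2837 ← occupied
  → r_3 = 1.2837
beam 4: φ=135°, α=75°
  dir = (cos 75°, sin 75°) = (0.2588, 0.9659); from cell (4,2)
  next x-line at t=0.9273, next y-line at t=0.7143; Δt_x=3.8637, Δt_y=1.0353
    y: enter (4,3) at t=0.7143
    x: enter (5,3) at t=0.9273
    y: enter (5,4) at t=1.7496
    y: enter (5,5) at t=2.7849 ← occupied
  → r_4 = 2.7849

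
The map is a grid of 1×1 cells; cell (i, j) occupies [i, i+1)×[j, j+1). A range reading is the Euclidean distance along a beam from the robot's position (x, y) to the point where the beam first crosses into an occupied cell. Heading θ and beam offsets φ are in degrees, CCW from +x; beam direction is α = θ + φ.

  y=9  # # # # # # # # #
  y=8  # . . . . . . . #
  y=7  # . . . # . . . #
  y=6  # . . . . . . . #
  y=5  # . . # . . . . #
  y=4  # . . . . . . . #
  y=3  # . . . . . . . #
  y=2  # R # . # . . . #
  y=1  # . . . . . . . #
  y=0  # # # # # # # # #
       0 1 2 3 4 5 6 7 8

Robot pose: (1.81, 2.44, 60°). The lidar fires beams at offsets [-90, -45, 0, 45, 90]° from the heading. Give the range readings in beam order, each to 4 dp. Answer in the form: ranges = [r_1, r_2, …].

beam 1: φ=-90°, α=330°
  d=(0.8660,-0.5000)  start (1,2)  tX=0.2194 tY=0.8800  stride 1/|dx|=1.1547 1/|dy|=2.0000
    cross x-line → (2,2), t=0.2194 (wall)
  → r_1 = 0.2194
beam 2: φ=-45°, α=15°
  d=(0.9659,0.2588)  start (1,2)  tX=0.1967 tY=2.1637  stride 1/|dx|=1.0353 1/|dy|=3.8637
    cross x-line → (2,2), t=0.1967 (wall)
  → r_2 = 0.1967
beam 3: φ=0°, α=60°
  d=(0.5000,0.8660)  start (1,2)  tX=0.3800 tY=0.6466  stride 1/|dx|=2.0000 1/|dy|=1.1547
    cross x-line → (2,2), t=0.3800 (wall)
  → r_3 = 0.3800
beam 4: φ=45°, α=105°
  d=(-0.2588,0.9659)  start (1,2)  tX=3.1296 tY=0.5798  stride 1/|dx|=3.8637 1/|dy|=1.0353
    cross y-line → (1,3), t=0.5798
    cross y-line → (1,4), t=1.6150
    cross y-line → (1,5), t=2.6503
    cross x-line → (0,5), t=3.1296 (wall)
  → r_4 = 3.1296
beam 5: φ=90°, α=150°
  d=(-0.8660,0.5000)  start (1,2)  tX=0.9353 tY=1.1200  stride 1/|dx|=1.1547 1/|dy|=2.0000
    cross x-line → (0,2), t=0.9353 (wall)
  → r_5 = 0.9353

ranges = [0.2194, 0.1967, 0.3800, 3.1296, 0.9353]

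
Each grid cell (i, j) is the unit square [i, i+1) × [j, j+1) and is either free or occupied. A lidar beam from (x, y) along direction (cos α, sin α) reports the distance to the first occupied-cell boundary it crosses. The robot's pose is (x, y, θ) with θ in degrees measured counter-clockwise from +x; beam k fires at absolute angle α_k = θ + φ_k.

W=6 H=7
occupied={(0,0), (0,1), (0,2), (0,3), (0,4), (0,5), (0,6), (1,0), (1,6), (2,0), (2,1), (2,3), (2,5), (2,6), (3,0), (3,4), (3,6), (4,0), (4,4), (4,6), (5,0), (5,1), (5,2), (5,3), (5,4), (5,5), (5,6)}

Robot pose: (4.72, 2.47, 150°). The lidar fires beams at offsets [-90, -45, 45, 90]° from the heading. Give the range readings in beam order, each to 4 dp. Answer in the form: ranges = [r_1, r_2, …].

beam 1: φ=-90°, α=60°
  d=(0.5000,0.8660)  start (4,2)  tX=0.5600 tY=0.6120  stride 1/|dx|=2.0000 1/|dy|=1.1547
    cross x-line → (5,2), t=0.5600 (wall)
  → r_1 = 0.5600
beam 2: φ=-45°, α=105°
  d=(-0.2588,0.9659)  start (4,2)  tX=2.7819 tY=0.5487  stride 1/|dx|=3.8637 1/|dy|=1.0353
    cross y-line → (4,3), t=0.5487
    cross y-line → (4,4), t=1.5840 (wall)
  → r_2 = 1.5840
beam 3: φ=45°, α=195°
  d=(-0.9659,-0.2588)  start (4,2)  tX=0.7454 tY=1.8159  stride 1/|dx|=1.0353 1/|dy|=3.8637
    cross x-line → (3,2), t=0.7454
    cross x-line → (2,2), t=1.7807
    cross y-line → (2,1), t=1.8159 (wall)
  → r_3 = 1.8159
beam 4: φ=90°, α=240°
  d=(-0.5000,-0.8660)  start (4,2)  tX=1.4400 tY=0.5427  stride 1/|dx|=2.0000 1/|dy|=1.1547
    cross y-line → (4,1), t=0.5427
    cross x-line → (3,1), t=1.4400
    cross y-line → (3,0), t=1.6974 (wall)
  → r_4 = 1.6974

ranges = [0.5600, 1.5840, 1.8159, 1.6974]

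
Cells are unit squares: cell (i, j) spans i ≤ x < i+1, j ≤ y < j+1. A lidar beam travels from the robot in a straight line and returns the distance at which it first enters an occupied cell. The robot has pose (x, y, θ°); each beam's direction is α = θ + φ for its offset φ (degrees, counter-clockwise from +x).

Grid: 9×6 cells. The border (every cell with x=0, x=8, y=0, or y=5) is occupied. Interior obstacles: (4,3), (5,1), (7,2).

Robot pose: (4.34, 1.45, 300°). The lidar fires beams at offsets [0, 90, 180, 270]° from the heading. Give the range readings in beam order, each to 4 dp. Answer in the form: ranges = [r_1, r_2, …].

ranges = [0.5196, 0.7621, 4.0992, 0.9000]

beam 1: φ=0°, α=300°
  cosα=0.5000 sinα=-0.8660 | (4,1) | tMaxX 1.3200 tMaxY 0.5196 | tΔX 2.0000 tΔY 1.1547
    t=0.5196 [y] (4,0) — stop
  → r_1 = 0.5196
beam 2: φ=90°, α=30°
  cosα=0.8660 sinα=0.5000 | (4,1) | tMaxX 0.7621 tMaxY 1.1000 | tΔX 1.1547 tΔY 2.0000
    t=0.7621 [x] (5,1) — stop
  → r_2 = 0.7621
beam 3: φ=180°, α=120°
  cosα=-0.5000 sinα=0.8660 | (4,1) | tMaxX 0.6800 tMaxY 0.6351 | tΔX 2.0000 tΔY 1.1547
    t=0.6351 [y] (4,2)
    t=0.6800 [x] (3,2)
    t=1.7898 [y] (3,3)
    t=2.6800 [x] (2,3)
    t=2.9445 [y] (2,4)
    t=4.0992 [y] (2,5) — stop
  → r_3 = 4.0992
beam 4: φ=270°, α=210°
  cosα=-0.8660 sinα=-0.5000 | (4,1) | tMaxX 0.3926 tMaxY 0.9000 | tΔX 1.1547 tΔY 2.0000
    t=0.3926 [x] (3,1)
    t=0.9000 [y] (3,0) — stop
  → r_4 = 0.9000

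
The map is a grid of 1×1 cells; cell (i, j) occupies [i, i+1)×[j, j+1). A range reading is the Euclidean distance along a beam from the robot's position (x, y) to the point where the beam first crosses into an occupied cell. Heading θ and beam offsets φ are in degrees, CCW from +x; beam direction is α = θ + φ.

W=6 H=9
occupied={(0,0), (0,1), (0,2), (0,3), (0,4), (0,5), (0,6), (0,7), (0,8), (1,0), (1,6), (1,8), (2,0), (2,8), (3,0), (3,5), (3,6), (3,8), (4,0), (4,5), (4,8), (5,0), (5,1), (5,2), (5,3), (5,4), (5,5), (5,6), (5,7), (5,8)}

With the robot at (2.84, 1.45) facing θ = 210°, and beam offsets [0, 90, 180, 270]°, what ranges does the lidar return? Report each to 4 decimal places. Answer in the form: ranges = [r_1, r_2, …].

ranges = [0.9000, 0.5196, 2.4942, 3.6800]

beam 1: φ=0°, α=210°
  cosα=-0.8660 sinα=-0.5000 | (2,1) | tMaxX 0.9699 tMaxY 0.9000 | tΔX 1.1547 tΔY 2.0000
    t=0.9000 [y] (2,0) — stop
  → r_1 = 0.9000
beam 2: φ=90°, α=300°
  cosα=0.5000 sinα=-0.8660 | (2,1) | tMaxX 0.3200 tMaxY 0.5196 | tΔX 2.0000 tΔY 1.1547
    t=0.3200 [x] (3,1)
    t=0.5196 [y] (3,0) — stop
  → r_2 = 0.5196
beam 3: φ=180°, α=30°
  cosα=0.8660 sinα=0.5000 | (2,1) | tMaxX 0.1848 tMaxY 1.1000 | tΔX 1.1547 tΔY 2.0000
    t=0.1848 [x] (3,1)
    t=1.1000 [y] (3,2)
    t=1.3395 [x] (4,2)
    t=2.4942 [x] (5,2) — stop
  → r_3 = 2.4942
beam 4: φ=270°, α=120°
  cosα=-0.5000 sinα=0.8660 | (2,1) | tMaxX 1.6800 tMaxY 0.6351 | tΔX 2.0000 tΔY 1.1547
    t=0.6351 [y] (2,2)
    t=1.6800 [x] (1,2)
    t=1.7898 [y] (1,3)
    t=2.9445 [y] (1,4)
    t=3.6800 [x] (0,4) — stop
  → r_4 = 3.6800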